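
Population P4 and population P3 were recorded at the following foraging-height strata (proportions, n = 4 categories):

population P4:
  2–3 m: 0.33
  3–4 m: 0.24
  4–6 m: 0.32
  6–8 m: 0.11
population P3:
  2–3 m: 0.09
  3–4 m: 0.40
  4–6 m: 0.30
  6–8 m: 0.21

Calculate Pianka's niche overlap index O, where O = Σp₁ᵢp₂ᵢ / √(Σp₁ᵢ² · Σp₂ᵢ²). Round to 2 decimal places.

0.84

Σ p₁ᵢp₂ᵢ = 0.0297 + 0.0960 + 0.0960 + 0.0231 = 0.2448
Σp_1ᵢ² = 0.33² + 0.24² + 0.32² + 0.11² = 0.1089 + 0.0576 + 0.1024 + 0.0121 = 0.2810
Σp_2ᵢ² = 0.09² + 0.40² + 0.30² + 0.21² = 0.0081 + 0.1600 + 0.0900 + 0.0441 = 0.3022
O = 0.2448 / √(0.2810 × 0.3022) = 0.2448 / 0.29141 = 0.8401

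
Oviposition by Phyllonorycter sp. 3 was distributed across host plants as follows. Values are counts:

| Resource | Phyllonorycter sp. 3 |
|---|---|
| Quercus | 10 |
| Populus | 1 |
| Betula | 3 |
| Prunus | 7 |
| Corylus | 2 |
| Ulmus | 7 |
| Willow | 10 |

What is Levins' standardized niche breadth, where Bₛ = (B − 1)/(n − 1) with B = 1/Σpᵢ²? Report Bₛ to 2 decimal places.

0.69

Proportions for Phyllonorycter sp. 3 (n=40): 10/40=0.2500, 1/40=0.0250, 3/40=0.0750, 7/40=0.1750, 2/40=0.0500, 7/40=0.1750, 10/40=0.2500
Σpᵢ² = 0.2500² + 0.0250² + 0.0750² + 0.1750² + 0.0500² + 0.1750² + 0.2500² = 0.062500 + 0.000625 + 0.005625 + 0.030625 + 0.002500 + 0.030625 + 0.062500 = 0.195000
B = 1 / 0.195000 = 5.1282
Bₛ = (B − 1)/(n − 1) = (5.1282 − 1)/(7 − 1) = 4.1282/6 = 0.6880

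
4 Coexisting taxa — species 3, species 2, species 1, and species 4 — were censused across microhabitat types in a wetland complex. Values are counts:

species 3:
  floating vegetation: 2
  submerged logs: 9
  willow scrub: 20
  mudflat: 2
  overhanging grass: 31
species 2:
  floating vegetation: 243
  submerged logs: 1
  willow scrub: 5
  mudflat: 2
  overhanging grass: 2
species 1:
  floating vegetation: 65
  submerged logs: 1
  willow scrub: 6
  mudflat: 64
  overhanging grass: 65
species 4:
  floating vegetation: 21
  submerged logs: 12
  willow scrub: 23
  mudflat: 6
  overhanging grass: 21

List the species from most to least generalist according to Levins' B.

species 4 > species 1 > species 3 > species 2

Proportions for species 3 (n=64): 2/64=0.0313, 9/64=0.1406, 20/64=0.3125, 2/64=0.0313, 31/64=0.4844
Proportions for species 2 (n=253): 243/253=0.9605, 1/253=0.0040, 5/253=0.0198, 2/253=0.0079, 2/253=0.0079
Proportions for species 1 (n=201): 65/201=0.3234, 1/201=0.0050, 6/201=0.0299, 64/201=0.3184, 65/201=0.3234
Proportions for species 4 (n=83): 21/83=0.2530, 12/83=0.1446, 23/83=0.2771, 6/83=0.0723, 21/83=0.2530
Σp_3ᵢ² = 0.0313² + 0.1406² + 0.3125² + 0.0313² + 0.4844² = 0.000980 + 0.019768 + 0.097656 + 0.000980 + 0.234643 = 0.354027
B_3 = 1 / 0.354027 = 2.8246
Σp_2ᵢ² = 0.9605² + 0.0040² + 0.0198² + 0.0079² + 0.0079² = 0.922560 + 0.000016 + 0.000392 + 0.000062 + 0.000062 = 0.923092
B_2 = 1 / 0.923092 = 1.0833
Σp_1ᵢ² = 0.3234² + 0.0050² + 0.0299² + 0.3184² + 0.3234² = 0.104588 + 0.000025 + 0.000894 + 0.101379 + 0.104588 = 0.311474
B_1 = 1 / 0.311474 = 3.2105
Σp_4ᵢ² = 0.2530² + 0.1446² + 0.2771² + 0.0723² + 0.2530² = 0.064009 + 0.020909 + 0.076784 + 0.005227 + 0.064009 = 0.230938
B_4 = 1 / 0.230938 = 4.3302
Ranking by B (broadest → narrowest): species 4 (4.33) > species 1 (3.21) > species 3 (2.82) > species 2 (1.08)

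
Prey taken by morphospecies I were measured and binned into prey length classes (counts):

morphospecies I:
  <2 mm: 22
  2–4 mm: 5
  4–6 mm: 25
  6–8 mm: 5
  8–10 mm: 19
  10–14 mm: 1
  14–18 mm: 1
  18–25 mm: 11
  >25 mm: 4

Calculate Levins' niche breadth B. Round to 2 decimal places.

5.21

Proportions for morphospecies I (n=93): 22/93=0.2366, 5/93=0.0538, 25/93=0.2688, 5/93=0.0538, 19/93=0.2043, 1/93=0.0108, 1/93=0.0108, 11/93=0.1183, 4/93=0.0430
Σpᵢ² = 0.2366² + 0.0538² + 0.2688² + 0.0538² + 0.2043² + 0.0108² + 0.0108² + 0.1183² + 0.0430² = 0.055980 + 0.002894 + 0.072253 + 0.002894 + 0.041738 + 0.000117 + 0.000117 + 0.013995 + 0.001849 = 0.191837
B = 1 / 0.191837 = 5.2128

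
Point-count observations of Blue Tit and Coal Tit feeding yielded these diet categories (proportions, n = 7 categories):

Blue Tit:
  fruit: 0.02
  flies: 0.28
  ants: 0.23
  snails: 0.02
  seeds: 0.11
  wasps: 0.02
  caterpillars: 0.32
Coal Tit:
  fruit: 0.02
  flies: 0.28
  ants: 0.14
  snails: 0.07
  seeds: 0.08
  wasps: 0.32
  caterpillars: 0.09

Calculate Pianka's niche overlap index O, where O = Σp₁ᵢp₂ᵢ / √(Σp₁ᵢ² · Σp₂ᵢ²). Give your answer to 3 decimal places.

Σ p₁ᵢp₂ᵢ = 0.0004 + 0.0784 + 0.0322 + 0.0014 + 0.0088 + 0.0064 + 0.0288 = 0.1564
Σp_1ᵢ² = 0.02² + 0.28² + 0.23² + 0.02² + 0.11² + 0.02² + 0.32² = 0.0004 + 0.0784 + 0.0529 + 0.0004 + 0.0121 + 0.0004 + 0.1024 = 0.2470
Σp_2ᵢ² = 0.02² + 0.28² + 0.14² + 0.07² + 0.08² + 0.32² + 0.09² = 0.0004 + 0.0784 + 0.0196 + 0.0049 + 0.0064 + 0.1024 + 0.0081 = 0.2202
O = 0.1564 / √(0.2470 × 0.2202) = 0.1564 / 0.233215 = 0.67063

0.671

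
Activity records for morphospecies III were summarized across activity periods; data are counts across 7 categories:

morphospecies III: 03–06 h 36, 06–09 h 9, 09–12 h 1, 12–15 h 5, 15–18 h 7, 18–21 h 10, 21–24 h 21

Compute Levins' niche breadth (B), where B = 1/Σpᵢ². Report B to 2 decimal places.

3.97

Proportions for morphospecies III (n=89): 36/89=0.4045, 9/89=0.1011, 1/89=0.0112, 5/89=0.0562, 7/89=0.0787, 10/89=0.1124, 21/89=0.2360
Σpᵢ² = 0.4045² + 0.1011² + 0.0112² + 0.0562² + 0.0787² + 0.1124² + 0.2360² = 0.163620 + 0.010221 + 0.000125 + 0.003158 + 0.006194 + 0.012634 + 0.055696 = 0.251648
B = 1 / 0.251648 = 3.9738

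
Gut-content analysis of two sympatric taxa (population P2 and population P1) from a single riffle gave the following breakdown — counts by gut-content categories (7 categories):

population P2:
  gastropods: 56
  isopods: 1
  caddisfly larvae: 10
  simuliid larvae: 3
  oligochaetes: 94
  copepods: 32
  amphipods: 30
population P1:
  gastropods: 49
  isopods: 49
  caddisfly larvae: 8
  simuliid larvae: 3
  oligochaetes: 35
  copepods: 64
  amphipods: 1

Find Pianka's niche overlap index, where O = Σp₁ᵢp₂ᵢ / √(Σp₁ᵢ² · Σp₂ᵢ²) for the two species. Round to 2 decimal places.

0.69

Proportions for population P2 (n=226): 56/226=0.2478, 1/226=0.0044, 10/226=0.0442, 3/226=0.0133, 94/226=0.4159, 32/226=0.1416, 30/226=0.1327
Proportions for population P1 (n=209): 49/209=0.2344, 49/209=0.2344, 8/209=0.0383, 3/209=0.0144, 35/209=0.1675, 64/209=0.3062, 1/209=0.0048
Σ p₁ᵢp₂ᵢ = 0.058084 + 0.001031 + 0.001693 + 0.000192 + 0.069663 + 0.043358 + 0.000637 = 0.174658
Σp_1ᵢ² = 0.2478² + 0.0044² + 0.0442² + 0.0133² + 0.4159² + 0.1416² + 0.1327² = 0.061405 + 0.000019 + 0.001954 + 0.000177 + 0.172973 + 0.020051 + 0.017609 = 0.274188
Σp_2ᵢ² = 0.2344² + 0.2344² + 0.0383² + 0.0144² + 0.1675² + 0.3062² + 0.0048² = 0.054943 + 0.054943 + 0.001467 + 0.000207 + 0.028056 + 0.093758 + 0.000023 = 0.233397
O = 0.174658 / √(0.274188 × 0.233397) = 0.174658 / 0.2529717 = 0.6904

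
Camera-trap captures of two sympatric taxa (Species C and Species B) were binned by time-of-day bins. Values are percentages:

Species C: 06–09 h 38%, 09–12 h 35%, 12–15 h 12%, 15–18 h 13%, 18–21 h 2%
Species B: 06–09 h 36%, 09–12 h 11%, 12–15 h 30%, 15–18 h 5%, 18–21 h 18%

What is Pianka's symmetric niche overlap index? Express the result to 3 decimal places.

0.785

Convert percentages to proportions (divide by 100).
Σ p₁ᵢp₂ᵢ = 0.1368 + 0.0385 + 0.0360 + 0.0065 + 0.0036 = 0.2214
Σp_1ᵢ² = 0.38² + 0.35² + 0.12² + 0.13² + 0.02² = 0.1444 + 0.1225 + 0.0144 + 0.0169 + 0.0004 = 0.2986
Σp_2ᵢ² = 0.36² + 0.11² + 0.30² + 0.05² + 0.18² = 0.1296 + 0.0121 + 0.0900 + 0.0025 + 0.0324 = 0.2666
O = 0.2214 / √(0.2986 × 0.2666) = 0.2214 / 0.282147 = 0.78470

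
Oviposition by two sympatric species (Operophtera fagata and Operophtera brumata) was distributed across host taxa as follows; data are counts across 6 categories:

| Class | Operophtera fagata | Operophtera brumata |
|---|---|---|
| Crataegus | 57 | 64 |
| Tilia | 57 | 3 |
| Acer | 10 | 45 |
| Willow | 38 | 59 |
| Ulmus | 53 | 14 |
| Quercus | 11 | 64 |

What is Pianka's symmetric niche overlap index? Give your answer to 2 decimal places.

Proportions for Operophtera fagata (n=226): 57/226=0.2522, 57/226=0.2522, 10/226=0.0442, 38/226=0.1681, 53/226=0.2345, 11/226=0.0487
Proportions for Operophtera brumata (n=249): 64/249=0.2570, 3/249=0.0120, 45/249=0.1807, 59/249=0.2369, 14/249=0.0562, 64/249=0.2570
Σ p₁ᵢp₂ᵢ = 0.064815 + 0.003026 + 0.007987 + 0.039823 + 0.013179 + 0.012516 = 0.141346
Σp_1ᵢ² = 0.2522² + 0.2522² + 0.0442² + 0.1681² + 0.2345² + 0.0487² = 0.063605 + 0.063605 + 0.001954 + 0.028258 + 0.054990 + 0.002372 = 0.214784
Σp_2ᵢ² = 0.2570² + 0.0120² + 0.1807² + 0.2369² + 0.0562² + 0.2570² = 0.066049 + 0.000144 + 0.032652 + 0.056122 + 0.003158 + 0.066049 = 0.224174
O = 0.141346 / √(0.214784 × 0.224174) = 0.141346 / 0.2194288 = 0.6442

0.64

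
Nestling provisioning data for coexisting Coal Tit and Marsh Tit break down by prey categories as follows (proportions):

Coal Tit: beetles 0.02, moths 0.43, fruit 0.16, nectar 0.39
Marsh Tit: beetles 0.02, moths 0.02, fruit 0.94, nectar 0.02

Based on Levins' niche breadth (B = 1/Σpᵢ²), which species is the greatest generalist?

Σp_Coalᵢ² = 0.02² + 0.43² + 0.16² + 0.39² = 0.0004 + 0.1849 + 0.0256 + 0.1521 = 0.3630
B_Coal = 1 / 0.3630 = 2.7548
Σp_Marsᵢ² = 0.02² + 0.02² + 0.94² + 0.02² = 0.0004 + 0.0004 + 0.8836 + 0.0004 = 0.8848
B_Mars = 1 / 0.8848 = 1.1302
Highest B → broadest niche (most generalist): Coal Tit (B = 2.75).

Coal Tit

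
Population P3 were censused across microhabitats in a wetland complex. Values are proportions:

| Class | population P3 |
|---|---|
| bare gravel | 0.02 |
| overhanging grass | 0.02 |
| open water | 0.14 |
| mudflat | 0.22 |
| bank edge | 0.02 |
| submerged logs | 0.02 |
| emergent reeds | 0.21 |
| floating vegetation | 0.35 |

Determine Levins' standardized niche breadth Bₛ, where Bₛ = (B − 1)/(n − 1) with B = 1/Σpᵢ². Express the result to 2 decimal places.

0.46

Σpᵢ² = 0.02² + 0.02² + 0.14² + 0.22² + 0.02² + 0.02² + 0.21² + 0.35² = 0.0004 + 0.0004 + 0.0196 + 0.0484 + 0.0004 + 0.0004 + 0.0441 + 0.1225 = 0.2362
B = 1 / 0.2362 = 4.2337
Bₛ = (B − 1)/(n − 1) = (4.2337 − 1)/(8 − 1) = 3.2337/7 = 0.4620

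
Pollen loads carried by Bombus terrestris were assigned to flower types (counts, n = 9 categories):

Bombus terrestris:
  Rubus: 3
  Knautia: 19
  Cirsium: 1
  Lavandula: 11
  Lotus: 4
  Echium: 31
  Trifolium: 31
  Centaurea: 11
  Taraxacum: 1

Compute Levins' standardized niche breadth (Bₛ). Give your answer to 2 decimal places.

Proportions for Bombus terrestris (n=112): 3/112=0.0268, 19/112=0.1696, 1/112=0.0089, 11/112=0.0982, 4/112=0.0357, 31/112=0.2768, 31/112=0.2768, 11/112=0.0982, 1/112=0.0089
Σpᵢ² = 0.0268² + 0.1696² + 0.0089² + 0.0982² + 0.0357² + 0.2768² + 0.2768² + 0.0982² + 0.0089² = 0.000718 + 0.028764 + 0.000079 + 0.009643 + 0.001274 + 0.076618 + 0.076618 + 0.009643 + 0.000079 = 0.203436
B = 1 / 0.203436 = 4.9156
Bₛ = (B − 1)/(n − 1) = (4.9156 − 1)/(9 − 1) = 3.9156/8 = 0.4895

0.49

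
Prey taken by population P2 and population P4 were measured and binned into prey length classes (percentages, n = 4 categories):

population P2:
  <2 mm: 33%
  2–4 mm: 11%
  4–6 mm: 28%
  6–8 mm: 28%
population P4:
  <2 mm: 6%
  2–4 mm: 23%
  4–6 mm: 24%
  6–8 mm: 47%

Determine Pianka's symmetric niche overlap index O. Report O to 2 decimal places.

0.80

Convert percentages to proportions (divide by 100).
Σ p₁ᵢp₂ᵢ = 0.0198 + 0.0253 + 0.0672 + 0.1316 = 0.2439
Σp_1ᵢ² = 0.33² + 0.11² + 0.28² + 0.28² = 0.1089 + 0.0121 + 0.0784 + 0.0784 = 0.2778
Σp_2ᵢ² = 0.06² + 0.23² + 0.24² + 0.47² = 0.0036 + 0.0529 + 0.0576 + 0.2209 = 0.3350
O = 0.2439 / √(0.2778 × 0.3350) = 0.2439 / 0.30506 = 0.7995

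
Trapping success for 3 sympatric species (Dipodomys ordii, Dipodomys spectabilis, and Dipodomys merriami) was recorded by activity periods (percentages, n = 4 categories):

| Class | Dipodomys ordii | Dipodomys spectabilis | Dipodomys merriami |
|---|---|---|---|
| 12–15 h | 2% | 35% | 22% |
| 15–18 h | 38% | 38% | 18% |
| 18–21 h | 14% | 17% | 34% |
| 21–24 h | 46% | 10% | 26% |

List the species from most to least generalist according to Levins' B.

Dipodomys merriami > Dipodomys spectabilis > Dipodomys ordii

Convert percentages to proportions (divide by 100).
Σp_ordiᵢ² = 0.02² + 0.38² + 0.14² + 0.46² = 0.0004 + 0.1444 + 0.0196 + 0.2116 = 0.3760
B_ordi = 1 / 0.3760 = 2.6596
Σp_specᵢ² = 0.35² + 0.38² + 0.17² + 0.10² = 0.1225 + 0.1444 + 0.0289 + 0.0100 = 0.3058
B_spec = 1 / 0.3058 = 3.2701
Σp_merrᵢ² = 0.22² + 0.18² + 0.34² + 0.26² = 0.0484 + 0.0324 + 0.1156 + 0.0676 = 0.2640
B_merr = 1 / 0.2640 = 3.7879
Ranking by B (broadest → narrowest): Dipodomys merriami (3.79) > Dipodomys spectabilis (3.27) > Dipodomys ordii (2.66)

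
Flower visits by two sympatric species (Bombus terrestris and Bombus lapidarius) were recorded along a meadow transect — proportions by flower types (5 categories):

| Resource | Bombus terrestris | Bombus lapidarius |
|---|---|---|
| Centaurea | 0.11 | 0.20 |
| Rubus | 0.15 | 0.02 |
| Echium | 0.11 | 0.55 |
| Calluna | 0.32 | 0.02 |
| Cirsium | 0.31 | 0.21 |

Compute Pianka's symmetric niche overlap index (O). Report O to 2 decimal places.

0.51

Σ p₁ᵢp₂ᵢ = 0.0220 + 0.0030 + 0.0605 + 0.0064 + 0.0651 = 0.1570
Σp_1ᵢ² = 0.11² + 0.15² + 0.11² + 0.32² + 0.31² = 0.0121 + 0.0225 + 0.0121 + 0.1024 + 0.0961 = 0.2452
Σp_2ᵢ² = 0.20² + 0.02² + 0.55² + 0.02² + 0.21² = 0.0400 + 0.0004 + 0.3025 + 0.0004 + 0.0441 = 0.3874
O = 0.1570 / √(0.2452 × 0.3874) = 0.1570 / 0.30821 = 0.5094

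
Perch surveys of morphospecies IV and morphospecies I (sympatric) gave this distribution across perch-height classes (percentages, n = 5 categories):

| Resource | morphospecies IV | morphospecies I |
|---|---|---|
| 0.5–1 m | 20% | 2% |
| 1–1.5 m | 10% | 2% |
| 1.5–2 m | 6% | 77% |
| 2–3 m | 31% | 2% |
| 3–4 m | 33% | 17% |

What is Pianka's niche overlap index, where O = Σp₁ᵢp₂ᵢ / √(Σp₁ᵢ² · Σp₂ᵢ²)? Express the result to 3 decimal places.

Convert percentages to proportions (divide by 100).
Σ p₁ᵢp₂ᵢ = 0.0040 + 0.0020 + 0.0462 + 0.0062 + 0.0561 = 0.1145
Σp_1ᵢ² = 0.20² + 0.10² + 0.06² + 0.31² + 0.33² = 0.0400 + 0.0100 + 0.0036 + 0.0961 + 0.1089 = 0.2586
Σp_2ᵢ² = 0.02² + 0.02² + 0.77² + 0.02² + 0.17² = 0.0004 + 0.0004 + 0.5929 + 0.0004 + 0.0289 = 0.6230
O = 0.1145 / √(0.2586 × 0.6230) = 0.1145 / 0.401382 = 0.28526

0.285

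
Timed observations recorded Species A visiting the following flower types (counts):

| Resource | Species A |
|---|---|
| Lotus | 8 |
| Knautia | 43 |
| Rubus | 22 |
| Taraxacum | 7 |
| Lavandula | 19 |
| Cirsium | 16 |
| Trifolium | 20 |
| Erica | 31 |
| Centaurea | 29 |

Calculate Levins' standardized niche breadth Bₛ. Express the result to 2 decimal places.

Proportions for Species A (n=195): 8/195=0.0410, 43/195=0.2205, 22/195=0.1128, 7/195=0.0359, 19/195=0.0974, 16/195=0.0821, 20/195=0.1026, 31/195=0.1590, 29/195=0.1487
Σpᵢ² = 0.0410² + 0.2205² + 0.1128² + 0.0359² + 0.0974² + 0.0821² + 0.1026² + 0.1590² + 0.1487² = 0.001681 + 0.048620 + 0.012724 + 0.001289 + 0.009487 + 0.006740 + 0.010527 + 0.025281 + 0.022112 = 0.138461
B = 1 / 0.138461 = 7.2223
Bₛ = (B − 1)/(n − 1) = (7.2223 − 1)/(9 − 1) = 6.2223/8 = 0.7778

0.78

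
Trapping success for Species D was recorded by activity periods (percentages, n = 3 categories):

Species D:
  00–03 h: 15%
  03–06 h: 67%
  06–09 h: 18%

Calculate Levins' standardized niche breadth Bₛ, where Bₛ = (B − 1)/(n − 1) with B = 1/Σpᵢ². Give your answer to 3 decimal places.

Convert percentages to proportions (divide by 100).
Σpᵢ² = 0.15² + 0.67² + 0.18² = 0.0225 + 0.4489 + 0.0324 = 0.5038
B = 1 / 0.5038 = 1.98491
Bₛ = (B − 1)/(n − 1) = (1.98491 − 1)/(3 − 1) = 0.98491/2 = 0.49246

0.492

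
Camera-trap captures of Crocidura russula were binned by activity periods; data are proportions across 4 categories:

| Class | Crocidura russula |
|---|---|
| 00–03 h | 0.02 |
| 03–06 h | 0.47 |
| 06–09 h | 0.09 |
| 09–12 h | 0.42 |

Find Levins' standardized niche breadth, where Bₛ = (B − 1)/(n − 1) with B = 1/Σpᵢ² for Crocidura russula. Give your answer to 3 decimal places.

0.488

Σpᵢ² = 0.02² + 0.47² + 0.09² + 0.42² = 0.0004 + 0.2209 + 0.0081 + 0.1764 = 0.4058
B = 1 / 0.4058 = 2.46427
Bₛ = (B − 1)/(n − 1) = (2.46427 − 1)/(4 − 1) = 1.46427/3 = 0.48809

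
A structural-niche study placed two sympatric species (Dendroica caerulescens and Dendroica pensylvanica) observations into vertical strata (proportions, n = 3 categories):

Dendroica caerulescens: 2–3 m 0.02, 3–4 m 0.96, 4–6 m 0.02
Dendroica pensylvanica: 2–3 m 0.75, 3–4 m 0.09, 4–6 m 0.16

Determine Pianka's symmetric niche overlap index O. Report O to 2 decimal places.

0.14

Σ p₁ᵢp₂ᵢ = 0.0150 + 0.0864 + 0.0032 = 0.1046
Σp_1ᵢ² = 0.02² + 0.96² + 0.02² = 0.0004 + 0.9216 + 0.0004 = 0.9224
Σp_2ᵢ² = 0.75² + 0.09² + 0.16² = 0.5625 + 0.0081 + 0.0256 = 0.5962
O = 0.1046 / √(0.9224 × 0.5962) = 0.1046 / 0.74158 = 0.1411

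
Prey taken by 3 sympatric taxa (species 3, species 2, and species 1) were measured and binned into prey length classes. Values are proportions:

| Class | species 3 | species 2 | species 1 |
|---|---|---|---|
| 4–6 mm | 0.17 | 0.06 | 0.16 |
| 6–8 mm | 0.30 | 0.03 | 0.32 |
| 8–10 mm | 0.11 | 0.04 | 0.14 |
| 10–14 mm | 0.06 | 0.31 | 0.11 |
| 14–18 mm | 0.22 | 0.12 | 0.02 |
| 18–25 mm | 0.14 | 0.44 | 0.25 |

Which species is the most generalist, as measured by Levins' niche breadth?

species 3

Σp_3ᵢ² = 0.17² + 0.30² + 0.11² + 0.06² + 0.22² + 0.14² = 0.0289 + 0.0900 + 0.0121 + 0.0036 + 0.0484 + 0.0196 = 0.2026
B_3 = 1 / 0.2026 = 4.9358
Σp_2ᵢ² = 0.06² + 0.03² + 0.04² + 0.31² + 0.12² + 0.44² = 0.0036 + 0.0009 + 0.0016 + 0.0961 + 0.0144 + 0.1936 = 0.3102
B_2 = 1 / 0.3102 = 3.2237
Σp_1ᵢ² = 0.16² + 0.32² + 0.14² + 0.11² + 0.02² + 0.25² = 0.0256 + 0.1024 + 0.0196 + 0.0121 + 0.0004 + 0.0625 = 0.2226
B_1 = 1 / 0.2226 = 4.4924
Highest B → broadest niche (most generalist): species 3 (B = 4.94).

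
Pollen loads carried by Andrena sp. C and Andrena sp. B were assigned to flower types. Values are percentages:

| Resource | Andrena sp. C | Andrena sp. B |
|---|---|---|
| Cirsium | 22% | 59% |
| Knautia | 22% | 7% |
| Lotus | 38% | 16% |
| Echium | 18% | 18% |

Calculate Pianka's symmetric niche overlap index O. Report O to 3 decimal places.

Convert percentages to proportions (divide by 100).
Σ p₁ᵢp₂ᵢ = 0.1298 + 0.0154 + 0.0608 + 0.0324 = 0.2384
Σp_1ᵢ² = 0.22² + 0.22² + 0.38² + 0.18² = 0.0484 + 0.0484 + 0.1444 + 0.0324 = 0.2736
Σp_2ᵢ² = 0.59² + 0.07² + 0.16² + 0.18² = 0.3481 + 0.0049 + 0.0256 + 0.0324 = 0.4110
O = 0.2384 / √(0.2736 × 0.4110) = 0.2384 / 0.335335 = 0.71093

0.711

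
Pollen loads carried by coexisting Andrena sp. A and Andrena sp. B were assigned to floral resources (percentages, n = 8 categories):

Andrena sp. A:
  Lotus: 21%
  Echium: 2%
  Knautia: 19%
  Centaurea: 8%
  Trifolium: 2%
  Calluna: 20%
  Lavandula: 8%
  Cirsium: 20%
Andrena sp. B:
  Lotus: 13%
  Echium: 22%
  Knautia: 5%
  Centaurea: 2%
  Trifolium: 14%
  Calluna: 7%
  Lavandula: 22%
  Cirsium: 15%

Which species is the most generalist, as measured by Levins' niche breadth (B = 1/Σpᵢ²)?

Andrena sp. B

Convert percentages to proportions (divide by 100).
Σp_Aᵢ² = 0.21² + 0.02² + 0.19² + 0.08² + 0.02² + 0.20² + 0.08² + 0.20² = 0.0441 + 0.0004 + 0.0361 + 0.0064 + 0.0004 + 0.0400 + 0.0064 + 0.0400 = 0.1738
B_A = 1 / 0.1738 = 5.7537
Σp_Bᵢ² = 0.13² + 0.22² + 0.05² + 0.02² + 0.14² + 0.07² + 0.22² + 0.15² = 0.0169 + 0.0484 + 0.0025 + 0.0004 + 0.0196 + 0.0049 + 0.0484 + 0.0225 = 0.1636
B_B = 1 / 0.1636 = 6.1125
Highest B → broadest niche (most generalist): Andrena sp. B (B = 6.11).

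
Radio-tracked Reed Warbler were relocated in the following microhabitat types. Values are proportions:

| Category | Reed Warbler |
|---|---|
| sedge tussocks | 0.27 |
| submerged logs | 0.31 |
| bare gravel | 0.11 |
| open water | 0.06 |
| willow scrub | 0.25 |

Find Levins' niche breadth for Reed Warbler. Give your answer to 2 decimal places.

4.05

Σpᵢ² = 0.27² + 0.31² + 0.11² + 0.06² + 0.25² = 0.0729 + 0.0961 + 0.0121 + 0.0036 + 0.0625 = 0.2472
B = 1 / 0.2472 = 4.0453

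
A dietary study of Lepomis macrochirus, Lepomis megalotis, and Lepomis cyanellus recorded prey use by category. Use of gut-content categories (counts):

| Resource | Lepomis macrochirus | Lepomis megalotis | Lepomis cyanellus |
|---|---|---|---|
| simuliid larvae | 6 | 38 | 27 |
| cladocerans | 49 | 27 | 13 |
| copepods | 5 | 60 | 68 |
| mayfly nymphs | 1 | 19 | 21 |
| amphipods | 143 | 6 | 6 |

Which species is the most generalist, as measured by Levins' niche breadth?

Proportions for Lepomis macrochirus (n=204): 6/204=0.0294, 49/204=0.2402, 5/204=0.0245, 1/204=0.0049, 143/204=0.7010
Proportions for Lepomis megalotis (n=150): 38/150=0.2533, 27/150=0.1800, 60/150=0.4000, 19/150=0.1267, 6/150=0.0400
Proportions for Lepomis cyanellus (n=135): 27/135=0.2000, 13/135=0.0963, 68/135=0.5037, 21/135=0.1556, 6/135=0.0444
Σp_macrᵢ² = 0.0294² + 0.2402² + 0.0245² + 0.0049² + 0.7010² = 0.000864 + 0.057696 + 0.000600 + 0.000024 + 0.491401 = 0.550585
B_macr = 1 / 0.550585 = 1.8162
Σp_megaᵢ² = 0.2533² + 0.1800² + 0.4000² + 0.1267² + 0.0400² = 0.064161 + 0.032400 + 0.160000 + 0.016053 + 0.001600 = 0.274214
B_mega = 1 / 0.274214 = 3.6468
Σp_cyanᵢ² = 0.2000² + 0.0963² + 0.5037² + 0.1556² + 0.0444² = 0.040000 + 0.009274 + 0.253714 + 0.024211 + 0.001971 = 0.329170
B_cyan = 1 / 0.329170 = 3.0379
Highest B → broadest niche (most generalist): Lepomis megalotis (B = 3.65).

Lepomis megalotis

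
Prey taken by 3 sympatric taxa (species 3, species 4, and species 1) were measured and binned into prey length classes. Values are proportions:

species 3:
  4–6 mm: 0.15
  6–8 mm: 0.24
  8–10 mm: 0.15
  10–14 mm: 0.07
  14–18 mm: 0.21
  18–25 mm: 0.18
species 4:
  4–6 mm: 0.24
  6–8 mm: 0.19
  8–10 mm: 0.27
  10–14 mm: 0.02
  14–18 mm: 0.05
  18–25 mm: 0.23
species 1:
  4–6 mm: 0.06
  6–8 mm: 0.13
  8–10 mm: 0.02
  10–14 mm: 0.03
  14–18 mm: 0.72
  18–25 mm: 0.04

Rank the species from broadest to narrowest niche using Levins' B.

species 3 > species 4 > species 1

Σp_3ᵢ² = 0.15² + 0.24² + 0.15² + 0.07² + 0.21² + 0.18² = 0.0225 + 0.0576 + 0.0225 + 0.0049 + 0.0441 + 0.0324 = 0.1840
B_3 = 1 / 0.1840 = 5.4348
Σp_4ᵢ² = 0.24² + 0.19² + 0.27² + 0.02² + 0.05² + 0.23² = 0.0576 + 0.0361 + 0.0729 + 0.0004 + 0.0025 + 0.0529 = 0.2224
B_4 = 1 / 0.2224 = 4.4964
Σp_1ᵢ² = 0.06² + 0.13² + 0.02² + 0.03² + 0.72² + 0.04² = 0.0036 + 0.0169 + 0.0004 + 0.0009 + 0.5184 + 0.0016 = 0.5418
B_1 = 1 / 0.5418 = 1.8457
Ranking by B (broadest → narrowest): species 3 (5.43) > species 4 (4.50) > species 1 (1.85)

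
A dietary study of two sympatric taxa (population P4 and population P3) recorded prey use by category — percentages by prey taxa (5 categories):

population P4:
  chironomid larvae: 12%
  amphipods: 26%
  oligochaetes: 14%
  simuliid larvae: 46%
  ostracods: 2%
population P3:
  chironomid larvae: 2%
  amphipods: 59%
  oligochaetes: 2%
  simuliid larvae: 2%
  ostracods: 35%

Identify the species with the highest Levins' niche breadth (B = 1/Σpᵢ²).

population P4

Convert percentages to proportions (divide by 100).
Σp_P4ᵢ² = 0.12² + 0.26² + 0.14² + 0.46² + 0.02² = 0.0144 + 0.0676 + 0.0196 + 0.2116 + 0.0004 = 0.3136
B_P4 = 1 / 0.3136 = 3.1888
Σp_P3ᵢ² = 0.02² + 0.59² + 0.02² + 0.02² + 0.35² = 0.0004 + 0.3481 + 0.0004 + 0.0004 + 0.1225 = 0.4718
B_P3 = 1 / 0.4718 = 2.1195
Highest B → broadest niche (most generalist): population P4 (B = 3.19).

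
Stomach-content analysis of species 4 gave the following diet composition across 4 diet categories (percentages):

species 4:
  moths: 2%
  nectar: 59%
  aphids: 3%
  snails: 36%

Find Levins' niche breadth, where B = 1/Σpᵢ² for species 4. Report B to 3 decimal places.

Convert percentages to proportions (divide by 100).
Σpᵢ² = 0.02² + 0.59² + 0.03² + 0.36² = 0.0004 + 0.3481 + 0.0009 + 0.1296 = 0.4790
B = 1 / 0.4790 = 2.08768

2.088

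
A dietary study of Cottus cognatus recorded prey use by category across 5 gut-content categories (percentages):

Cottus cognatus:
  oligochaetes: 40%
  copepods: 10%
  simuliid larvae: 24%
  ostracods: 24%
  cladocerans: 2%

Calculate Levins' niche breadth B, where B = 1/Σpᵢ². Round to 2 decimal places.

Convert percentages to proportions (divide by 100).
Σpᵢ² = 0.40² + 0.10² + 0.24² + 0.24² + 0.02² = 0.1600 + 0.0100 + 0.0576 + 0.0576 + 0.0004 = 0.2856
B = 1 / 0.2856 = 3.5014

3.50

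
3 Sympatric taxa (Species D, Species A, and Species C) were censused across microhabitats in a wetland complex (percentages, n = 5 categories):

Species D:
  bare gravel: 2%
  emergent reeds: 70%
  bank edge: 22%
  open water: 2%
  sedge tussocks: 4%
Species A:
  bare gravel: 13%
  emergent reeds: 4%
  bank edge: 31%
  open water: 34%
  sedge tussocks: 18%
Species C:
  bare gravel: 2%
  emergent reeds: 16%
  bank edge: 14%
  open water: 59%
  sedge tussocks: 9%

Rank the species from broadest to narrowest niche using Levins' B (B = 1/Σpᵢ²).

Species A > Species C > Species D

Convert percentages to proportions (divide by 100).
Σp_Dᵢ² = 0.02² + 0.70² + 0.22² + 0.02² + 0.04² = 0.0004 + 0.4900 + 0.0484 + 0.0004 + 0.0016 = 0.5408
B_D = 1 / 0.5408 = 1.8491
Σp_Aᵢ² = 0.13² + 0.04² + 0.31² + 0.34² + 0.18² = 0.0169 + 0.0016 + 0.0961 + 0.1156 + 0.0324 = 0.2626
B_A = 1 / 0.2626 = 3.8081
Σp_Cᵢ² = 0.02² + 0.16² + 0.14² + 0.59² + 0.09² = 0.0004 + 0.0256 + 0.0196 + 0.3481 + 0.0081 = 0.4018
B_C = 1 / 0.4018 = 2.4888
Ranking by B (broadest → narrowest): Species A (3.81) > Species C (2.49) > Species D (1.85)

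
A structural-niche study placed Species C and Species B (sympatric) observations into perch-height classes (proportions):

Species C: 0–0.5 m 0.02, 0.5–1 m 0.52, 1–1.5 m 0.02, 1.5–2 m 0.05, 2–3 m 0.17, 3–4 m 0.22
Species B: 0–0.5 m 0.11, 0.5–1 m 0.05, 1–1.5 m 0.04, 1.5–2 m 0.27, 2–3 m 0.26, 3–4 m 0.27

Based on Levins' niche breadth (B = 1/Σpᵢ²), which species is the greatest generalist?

Σp_Cᵢ² = 0.02² + 0.52² + 0.02² + 0.05² + 0.17² + 0.22² = 0.0004 + 0.2704 + 0.0004 + 0.0025 + 0.0289 + 0.0484 = 0.3510
B_C = 1 / 0.3510 = 2.8490
Σp_Bᵢ² = 0.11² + 0.05² + 0.04² + 0.27² + 0.26² + 0.27² = 0.0121 + 0.0025 + 0.0016 + 0.0729 + 0.0676 + 0.0729 = 0.2296
B_B = 1 / 0.2296 = 4.3554
Highest B → broadest niche (most generalist): Species B (B = 4.36).

Species B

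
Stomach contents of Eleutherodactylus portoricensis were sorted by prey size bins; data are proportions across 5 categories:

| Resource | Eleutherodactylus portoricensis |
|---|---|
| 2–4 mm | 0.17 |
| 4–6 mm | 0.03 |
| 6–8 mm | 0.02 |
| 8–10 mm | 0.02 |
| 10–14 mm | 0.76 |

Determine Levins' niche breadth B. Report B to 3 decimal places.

Σpᵢ² = 0.17² + 0.03² + 0.02² + 0.02² + 0.76² = 0.0289 + 0.0009 + 0.0004 + 0.0004 + 0.5776 = 0.6082
B = 1 / 0.6082 = 1.64420

1.644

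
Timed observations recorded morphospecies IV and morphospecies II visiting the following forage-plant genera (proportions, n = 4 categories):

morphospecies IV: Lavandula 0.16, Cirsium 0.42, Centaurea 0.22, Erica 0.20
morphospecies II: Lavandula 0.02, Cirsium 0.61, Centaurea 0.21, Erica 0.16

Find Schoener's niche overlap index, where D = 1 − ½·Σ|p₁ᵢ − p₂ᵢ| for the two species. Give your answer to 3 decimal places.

0.810

Σ|p₁ᵢ − p₂ᵢ| = 0.14 + 0.19 + 0.01 + 0.04 = 0.38
D = 1 − ½ × 0.38 = 1 − 0.190 = 0.81000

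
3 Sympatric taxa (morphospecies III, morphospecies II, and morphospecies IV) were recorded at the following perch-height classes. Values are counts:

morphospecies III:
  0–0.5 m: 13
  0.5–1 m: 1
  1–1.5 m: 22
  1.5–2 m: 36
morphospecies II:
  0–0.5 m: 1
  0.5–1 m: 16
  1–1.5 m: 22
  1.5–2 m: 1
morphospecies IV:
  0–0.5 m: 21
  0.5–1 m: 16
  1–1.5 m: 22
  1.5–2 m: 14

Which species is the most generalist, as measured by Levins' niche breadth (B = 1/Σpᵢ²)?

morphospecies IV

Proportions for morphospecies III (n=72): 13/72=0.1806, 1/72=0.0139, 22/72=0.3056, 36/72=0.5000
Proportions for morphospecies II (n=40): 1/40=0.0250, 16/40=0.4000, 22/40=0.5500, 1/40=0.0250
Proportions for morphospecies IV (n=73): 21/73=0.2877, 16/73=0.2192, 22/73=0.3014, 14/73=0.1918
Σp_IIIᵢ² = 0.1806² + 0.0139² + 0.3056² + 0.5000² = 0.032616 + 0.000193 + 0.093391 + 0.250000 = 0.376200
B_III = 1 / 0.376200 = 2.6582
Σp_IIᵢ² = 0.0250² + 0.4000² + 0.5500² + 0.0250² = 0.000625 + 0.160000 + 0.302500 + 0.000625 = 0.463750
B_II = 1 / 0.463750 = 2.1563
Σp_IVᵢ² = 0.2877² + 0.2192² + 0.3014² + 0.1918² = 0.082771 + 0.048049 + 0.090842 + 0.036787 = 0.258449
B_IV = 1 / 0.258449 = 3.8692
Highest B → broadest niche (most generalist): morphospecies IV (B = 3.87).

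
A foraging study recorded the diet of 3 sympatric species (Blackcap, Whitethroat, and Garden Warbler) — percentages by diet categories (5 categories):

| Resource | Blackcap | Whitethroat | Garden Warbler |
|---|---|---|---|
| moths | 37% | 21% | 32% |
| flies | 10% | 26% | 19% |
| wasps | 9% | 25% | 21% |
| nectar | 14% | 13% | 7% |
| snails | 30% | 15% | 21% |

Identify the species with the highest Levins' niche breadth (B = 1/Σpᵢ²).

Convert percentages to proportions (divide by 100).
Σp_Blacᵢ² = 0.37² + 0.10² + 0.09² + 0.14² + 0.30² = 0.1369 + 0.0100 + 0.0081 + 0.0196 + 0.0900 = 0.2646
B_Blac = 1 / 0.2646 = 3.7793
Σp_Whitᵢ² = 0.21² + 0.26² + 0.25² + 0.13² + 0.15² = 0.0441 + 0.0676 + 0.0625 + 0.0169 + 0.0225 = 0.2136
B_Whit = 1 / 0.2136 = 4.6816
Σp_Warbᵢ² = 0.32² + 0.19² + 0.21² + 0.07² + 0.21² = 0.1024 + 0.0361 + 0.0441 + 0.0049 + 0.0441 = 0.2316
B_Warb = 1 / 0.2316 = 4.3178
Highest B → broadest niche (most generalist): Whitethroat (B = 4.68).

Whitethroat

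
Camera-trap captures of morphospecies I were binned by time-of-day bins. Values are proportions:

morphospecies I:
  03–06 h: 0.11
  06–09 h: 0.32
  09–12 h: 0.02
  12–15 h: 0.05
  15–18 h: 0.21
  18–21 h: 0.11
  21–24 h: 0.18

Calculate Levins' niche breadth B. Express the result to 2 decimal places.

4.85

Σpᵢ² = 0.11² + 0.32² + 0.02² + 0.05² + 0.21² + 0.11² + 0.18² = 0.0121 + 0.1024 + 0.0004 + 0.0025 + 0.0441 + 0.0121 + 0.0324 = 0.2060
B = 1 / 0.2060 = 4.8544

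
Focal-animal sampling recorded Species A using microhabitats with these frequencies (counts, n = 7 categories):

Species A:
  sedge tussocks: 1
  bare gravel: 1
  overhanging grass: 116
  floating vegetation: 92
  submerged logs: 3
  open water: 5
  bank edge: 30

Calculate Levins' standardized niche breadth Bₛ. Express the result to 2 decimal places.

0.28

Proportions for Species A (n=248): 1/248=0.0040, 1/248=0.0040, 116/248=0.4677, 92/248=0.3710, 3/248=0.0121, 5/248=0.0202, 30/248=0.1210
Σpᵢ² = 0.0040² + 0.0040² + 0.4677² + 0.3710² + 0.0121² + 0.0202² + 0.1210² = 0.000016 + 0.000016 + 0.218743 + 0.137641 + 0.000146 + 0.000408 + 0.014641 = 0.371611
B = 1 / 0.371611 = 2.6910
Bₛ = (B − 1)/(n − 1) = (2.6910 − 1)/(7 − 1) = 1.6910/6 = 0.2818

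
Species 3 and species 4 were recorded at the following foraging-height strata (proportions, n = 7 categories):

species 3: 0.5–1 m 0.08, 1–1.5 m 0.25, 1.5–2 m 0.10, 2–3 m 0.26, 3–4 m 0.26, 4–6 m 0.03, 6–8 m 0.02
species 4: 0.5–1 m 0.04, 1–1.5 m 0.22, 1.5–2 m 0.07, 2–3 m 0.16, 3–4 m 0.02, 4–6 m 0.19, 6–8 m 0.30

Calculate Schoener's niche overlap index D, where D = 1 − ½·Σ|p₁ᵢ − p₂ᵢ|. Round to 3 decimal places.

0.560

Σ|p₁ᵢ − p₂ᵢ| = 0.04 + 0.03 + 0.03 + 0.10 + 0.24 + 0.16 + 0.28 = 0.88
D = 1 − ½ × 0.88 = 1 − 0.440 = 0.56000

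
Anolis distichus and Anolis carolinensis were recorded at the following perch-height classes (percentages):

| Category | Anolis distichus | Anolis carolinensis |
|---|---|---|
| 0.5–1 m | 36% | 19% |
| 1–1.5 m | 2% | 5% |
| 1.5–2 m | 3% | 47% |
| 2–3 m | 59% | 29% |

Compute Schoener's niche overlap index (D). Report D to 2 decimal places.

Convert percentages to proportions (divide by 100).
Σ|p₁ᵢ − p₂ᵢ| = 0.17 + 0.03 + 0.44 + 0.30 = 0.94
D = 1 − ½ × 0.94 = 1 − 0.470 = 0.5300

0.53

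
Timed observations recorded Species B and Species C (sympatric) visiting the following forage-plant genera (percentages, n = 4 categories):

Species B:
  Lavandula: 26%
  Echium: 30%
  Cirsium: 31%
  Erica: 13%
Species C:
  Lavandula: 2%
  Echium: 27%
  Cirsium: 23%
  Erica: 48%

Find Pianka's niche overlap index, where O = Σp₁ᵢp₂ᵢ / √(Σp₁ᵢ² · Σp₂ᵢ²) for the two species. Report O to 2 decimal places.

0.71

Convert percentages to proportions (divide by 100).
Σ p₁ᵢp₂ᵢ = 0.0052 + 0.0810 + 0.0713 + 0.0624 = 0.2199
Σp_1ᵢ² = 0.26² + 0.30² + 0.31² + 0.13² = 0.0676 + 0.0900 + 0.0961 + 0.0169 = 0.2706
Σp_2ᵢ² = 0.02² + 0.27² + 0.23² + 0.48² = 0.0004 + 0.0729 + 0.0529 + 0.2304 = 0.3566
O = 0.2199 / √(0.2706 × 0.3566) = 0.2199 / 0.31064 = 0.7079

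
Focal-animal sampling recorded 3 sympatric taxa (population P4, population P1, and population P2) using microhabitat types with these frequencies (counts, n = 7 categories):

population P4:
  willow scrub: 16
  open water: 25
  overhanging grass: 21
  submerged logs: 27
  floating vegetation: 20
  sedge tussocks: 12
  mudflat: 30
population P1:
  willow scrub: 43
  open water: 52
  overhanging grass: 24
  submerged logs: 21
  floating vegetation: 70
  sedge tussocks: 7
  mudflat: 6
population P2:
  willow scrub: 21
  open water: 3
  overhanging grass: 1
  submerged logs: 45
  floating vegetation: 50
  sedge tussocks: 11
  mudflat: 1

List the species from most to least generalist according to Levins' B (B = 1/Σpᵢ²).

population P4 > population P1 > population P2

Proportions for population P4 (n=151): 16/151=0.1060, 25/151=0.1656, 21/151=0.1391, 27/151=0.1788, 20/151=0.1325, 12/151=0.0795, 30/151=0.1987
Proportions for population P1 (n=223): 43/223=0.1928, 52/223=0.2332, 24/223=0.1076, 21/223=0.0942, 70/223=0.3139, 7/223=0.0314, 6/223=0.0269
Proportions for population P2 (n=132): 21/132=0.1591, 3/132=0.0227, 1/132=0.0076, 45/132=0.3409, 50/132=0.3788, 11/132=0.0833, 1/132=0.0076
Σp_P4ᵢ² = 0.1060² + 0.1656² + 0.1391² + 0.1788² + 0.1325² + 0.0795² + 0.1987² = 0.011236 + 0.027423 + 0.019349 + 0.031969 + 0.017556 + 0.006320 + 0.039482 = 0.153335
B_P4 = 1 / 0.153335 = 6.5217
Σp_P1ᵢ² = 0.1928² + 0.2332² + 0.1076² + 0.0942² + 0.3139² + 0.0314² + 0.0269² = 0.037172 + 0.054382 + 0.011578 + 0.008874 + 0.098533 + 0.000986 + 0.000724 = 0.212249
B_P1 = 1 / 0.212249 = 4.7114
Σp_P2ᵢ² = 0.1591² + 0.0227² + 0.0076² + 0.3409² + 0.3788² + 0.0833² + 0.0076² = 0.025313 + 0.000515 + 0.000058 + 0.116213 + 0.143489 + 0.006939 + 0.000058 = 0.292585
B_P2 = 1 / 0.292585 = 3.4178
Ranking by B (broadest → narrowest): population P4 (6.52) > population P1 (4.71) > population P2 (3.42)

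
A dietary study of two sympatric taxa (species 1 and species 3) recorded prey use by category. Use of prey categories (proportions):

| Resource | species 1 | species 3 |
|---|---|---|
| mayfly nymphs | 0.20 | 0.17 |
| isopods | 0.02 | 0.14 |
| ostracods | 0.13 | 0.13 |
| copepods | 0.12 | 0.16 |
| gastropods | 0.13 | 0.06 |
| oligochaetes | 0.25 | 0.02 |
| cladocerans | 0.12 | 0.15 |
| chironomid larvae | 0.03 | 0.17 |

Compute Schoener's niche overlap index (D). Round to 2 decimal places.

0.67

Σ|p₁ᵢ − p₂ᵢ| = 0.03 + 0.12 + 0.00 + 0.04 + 0.07 + 0.23 + 0.03 + 0.14 = 0.66
D = 1 − ½ × 0.66 = 1 − 0.330 = 0.6700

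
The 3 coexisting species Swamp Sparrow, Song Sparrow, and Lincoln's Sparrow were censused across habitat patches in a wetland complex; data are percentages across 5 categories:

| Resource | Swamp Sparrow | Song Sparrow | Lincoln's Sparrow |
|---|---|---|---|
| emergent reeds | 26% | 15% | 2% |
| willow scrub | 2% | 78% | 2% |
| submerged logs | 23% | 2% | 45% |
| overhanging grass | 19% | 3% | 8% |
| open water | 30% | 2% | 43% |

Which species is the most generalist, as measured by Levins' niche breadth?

Swamp Sparrow

Convert percentages to proportions (divide by 100).
Σp_Swamᵢ² = 0.26² + 0.02² + 0.23² + 0.19² + 0.30² = 0.0676 + 0.0004 + 0.0529 + 0.0361 + 0.0900 = 0.2470
B_Swam = 1 / 0.2470 = 4.0486
Σp_Songᵢ² = 0.15² + 0.78² + 0.02² + 0.03² + 0.02² = 0.0225 + 0.6084 + 0.0004 + 0.0009 + 0.0004 = 0.6326
B_Song = 1 / 0.6326 = 1.5808
Σp_Lincᵢ² = 0.02² + 0.02² + 0.45² + 0.08² + 0.43² = 0.0004 + 0.0004 + 0.2025 + 0.0064 + 0.1849 = 0.3946
B_Linc = 1 / 0.3946 = 2.5342
Highest B → broadest niche (most generalist): Swamp Sparrow (B = 4.05).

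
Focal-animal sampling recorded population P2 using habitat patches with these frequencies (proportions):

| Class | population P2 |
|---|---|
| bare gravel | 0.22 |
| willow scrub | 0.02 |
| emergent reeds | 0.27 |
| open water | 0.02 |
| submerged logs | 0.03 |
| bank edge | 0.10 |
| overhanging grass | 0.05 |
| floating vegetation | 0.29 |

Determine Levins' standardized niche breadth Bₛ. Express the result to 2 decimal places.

0.51

Σpᵢ² = 0.22² + 0.02² + 0.27² + 0.02² + 0.03² + 0.10² + 0.05² + 0.29² = 0.0484 + 0.0004 + 0.0729 + 0.0004 + 0.0009 + 0.0100 + 0.0025 + 0.0841 = 0.2196
B = 1 / 0.2196 = 4.5537
Bₛ = (B − 1)/(n − 1) = (4.5537 − 1)/(8 − 1) = 3.5537/7 = 0.5077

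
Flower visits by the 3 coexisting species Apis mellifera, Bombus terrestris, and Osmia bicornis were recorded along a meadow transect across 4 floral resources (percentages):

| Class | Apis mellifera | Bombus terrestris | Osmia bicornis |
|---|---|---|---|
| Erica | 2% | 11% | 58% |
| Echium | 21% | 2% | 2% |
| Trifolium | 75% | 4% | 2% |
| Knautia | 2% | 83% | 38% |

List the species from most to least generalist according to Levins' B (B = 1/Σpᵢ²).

Osmia bicornis > Apis mellifera > Bombus terrestris

Convert percentages to proportions (divide by 100).
Σp_mellᵢ² = 0.02² + 0.21² + 0.75² + 0.02² = 0.0004 + 0.0441 + 0.5625 + 0.0004 = 0.6074
B_mell = 1 / 0.6074 = 1.6464
Σp_terrᵢ² = 0.11² + 0.02² + 0.04² + 0.83² = 0.0121 + 0.0004 + 0.0016 + 0.6889 = 0.7030
B_terr = 1 / 0.7030 = 1.4225
Σp_bicoᵢ² = 0.58² + 0.02² + 0.02² + 0.38² = 0.3364 + 0.0004 + 0.0004 + 0.1444 = 0.4816
B_bico = 1 / 0.4816 = 2.0764
Ranking by B (broadest → narrowest): Osmia bicornis (2.08) > Apis mellifera (1.65) > Bombus terrestris (1.42)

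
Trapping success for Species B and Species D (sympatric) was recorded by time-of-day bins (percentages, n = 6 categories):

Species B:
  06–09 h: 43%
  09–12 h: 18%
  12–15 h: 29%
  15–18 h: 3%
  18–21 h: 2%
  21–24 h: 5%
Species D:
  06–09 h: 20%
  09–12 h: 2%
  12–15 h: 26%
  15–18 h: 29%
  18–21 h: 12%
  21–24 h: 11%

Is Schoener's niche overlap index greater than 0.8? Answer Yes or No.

Convert percentages to proportions (divide by 100).
Σ|p₁ᵢ − p₂ᵢ| = 0.23 + 0.16 + 0.03 + 0.26 + 0.10 + 0.06 = 0.84
D = 1 − ½ × 0.84 = 1 − 0.420 = 0.5800
D = 0.5800 < 0.8 → No.

No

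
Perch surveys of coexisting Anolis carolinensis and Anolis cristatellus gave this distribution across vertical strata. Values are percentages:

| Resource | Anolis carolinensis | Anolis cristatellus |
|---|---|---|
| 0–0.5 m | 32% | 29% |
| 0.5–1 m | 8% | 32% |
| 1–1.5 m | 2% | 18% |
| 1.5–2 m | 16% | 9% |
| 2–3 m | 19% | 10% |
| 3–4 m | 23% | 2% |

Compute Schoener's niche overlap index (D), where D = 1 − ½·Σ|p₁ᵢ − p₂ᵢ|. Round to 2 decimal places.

0.60

Convert percentages to proportions (divide by 100).
Σ|p₁ᵢ − p₂ᵢ| = 0.03 + 0.24 + 0.16 + 0.07 + 0.09 + 0.21 = 0.80
D = 1 − ½ × 0.80 = 1 − 0.400 = 0.6000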